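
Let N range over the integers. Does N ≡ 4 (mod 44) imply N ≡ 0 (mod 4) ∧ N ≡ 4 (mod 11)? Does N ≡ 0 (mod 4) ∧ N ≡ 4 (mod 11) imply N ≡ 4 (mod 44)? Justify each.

Both directions hold; the statement is true.

(⟸) If N ≡ 0 (mod 4) and N ≡ 4 (mod 11), then by the Chinese remainder theorem N ≡ 4 (mod 44). This is exactly N ≡ 4 (mod 44).

(⟹) Suppose N ≡ 4 (mod 44); write N = 44j + 4. Since 4 ∣ 44, reducing mod 4 gives N ≡ 4 ≡ 0 (mod 4); since 11 ∣ 44, reducing mod 11 gives N ≡ 4 (mod 11).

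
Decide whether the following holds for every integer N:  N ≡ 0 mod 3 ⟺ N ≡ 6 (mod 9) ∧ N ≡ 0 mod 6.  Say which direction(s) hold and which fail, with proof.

(←) If N ≡ 6 (mod 9) and N ≡ 0 (mod 6), then by the Chinese remainder theorem N ≡ 6 (mod 18). Since 6 ≡ 0 (mod 3) and 3 ∣ 18, we get N ≡ 0 (mod 3).

(→) This fails: N = 0 gives 0 ≡ 0 (mod 3) but 0 ≡ 0 (mod 9), so the conjunction on the right does not hold.

Only the reverse direction holds.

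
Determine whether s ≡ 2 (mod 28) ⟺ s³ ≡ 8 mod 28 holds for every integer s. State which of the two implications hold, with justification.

The forward direction holds; the converse fails.

[⇒] Suppose s ≡ 2 (mod 28). Write s = 28j + 2. Then (28j + 2)³ = 21952j³ + 4704j² + 336j + 8 = 28(784j³ + 168j² + 12j) + 8, so s³ ≡ 8 (mod 28).

[⇐] This fails: take s = 4. Then 4³ = 64 ≡ 8 (mod 28), yet 4 ≡ 4 (mod 28), not 2.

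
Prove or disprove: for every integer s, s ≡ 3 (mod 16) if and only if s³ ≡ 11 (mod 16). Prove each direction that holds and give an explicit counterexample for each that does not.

Converse. Suppose s³ ≡ 11 (mod 16). The only residue r in {0, …, 15} with r³ ≡ 11 (mod 16) is r = 3, so s ≡ 3 (mod 16).

Forward direction. Suppose s ≡ 3 (mod 16). Write s = 16j + 3. Then (16j + 3)³ = 4096j³ + 2304j² + 432j + 27 = 16(256j³ + 144j² + 27j + 1) + 11, so s³ ≡ 11 (mod 16).

Both directions hold.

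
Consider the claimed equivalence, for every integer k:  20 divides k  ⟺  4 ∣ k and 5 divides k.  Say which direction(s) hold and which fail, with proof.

Both implications hold.

(⟹) If 20 ∣ k, write k = 20q. Since 20 = 5·4, k = 4·(5q), so 4 ∣ k; and since 20 = 4·5, k = 5·(4q), so 5 ∣ k.

(⟸) Suppose 4 ∣ k and 5 ∣ k. Any common multiple of 4 and 5 is a multiple of their lcm; here gcd(4, 5) = 1, so lcm(4, 5) = 4·5 = 20, so 20 ∣ k.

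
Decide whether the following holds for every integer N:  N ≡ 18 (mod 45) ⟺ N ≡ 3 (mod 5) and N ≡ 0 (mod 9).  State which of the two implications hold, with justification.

(←) If N ≡ 3 (mod 5) and N ≡ 0 (mod 9), then by the Chinese remainder theorem N ≡ 18 (mod 45). This is exactly N ≡ 18 (mod 45).

(→) Suppose N ≡ 18 (mod 45); write N = 45j + 18. Since 5 ∣ 45, reducing mod 5 gives N ≡ 18 ≡ 3 (mod 5); since 9 ∣ 45, reducing mod 9 gives N ≡ 18 ≡ 0 (mod 9).

Both implications hold.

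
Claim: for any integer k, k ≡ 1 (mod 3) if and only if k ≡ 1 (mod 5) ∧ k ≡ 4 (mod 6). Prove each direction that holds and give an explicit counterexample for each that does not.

Not equivalent: only (⇐) holds.

Converse. If k ≡ 1 (mod 5) and k ≡ 4 (mod 6), then by the Chinese remainder theorem k ≡ 16 (mod 30). Since 16 ≡ 1 (mod 3) and 3 ∣ 30, we get k ≡ 1 (mod 3).

Forward direction. This fails: k = 1 gives 1 ≡ 1 (mod 3) but 1 ≡ 1 (mod 6), so the conjunction on the right does not hold.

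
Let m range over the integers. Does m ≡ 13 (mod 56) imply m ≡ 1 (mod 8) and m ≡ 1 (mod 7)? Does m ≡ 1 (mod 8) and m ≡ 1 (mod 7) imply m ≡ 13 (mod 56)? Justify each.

(→) This fails: m = 13 gives 13 ≡ 13 (mod 56) but 13 ≡ 5 (mod 8), so the conjunction on the right does not hold.

(←) This fails: m = 1 satisfies both congruences on the right (1 ≡ 1 mod 8 and 1 ≡ 1 mod 7) yet 1 ≡ 1 (mod 56), not 13.

(⇒) fails and (⇐) fails.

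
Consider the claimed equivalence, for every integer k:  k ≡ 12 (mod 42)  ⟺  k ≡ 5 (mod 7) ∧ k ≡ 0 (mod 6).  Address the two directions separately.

(⟸) If k ≡ 5 (mod 7) and k ≡ 0 (mod 6), then by the Chinese remainder theorem k ≡ 12 (mod 42). This is exactly k ≡ 12 (mod 42).

(⟹) Suppose k ≡ 12 (mod 42); write k = 42j + 12. Since 7 ∣ 42, reducing mod 7 gives k ≡ 12 ≡ 5 (mod 7); since 6 ∣ 42, reducing mod 6 gives k ≡ 12 ≡ 0 (mod 6).

Both directions hold; the statement is true.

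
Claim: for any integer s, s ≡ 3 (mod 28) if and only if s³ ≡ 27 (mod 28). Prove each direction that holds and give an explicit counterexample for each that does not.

(⟸) This fails: take s = 19. Then 19³ = 6859 ≡ 27 (mod 28), yet 19 ≡ 19 (mod 28), not 3.

(⟹) Suppose s ≡ 3 (mod 28). Write s = 28j + 3. Then (28j + 3)³ = 21952j³ + 7056j² + 756j + 27 = 28(784j³ + 252j² + 27j) + 27, so s³ ≡ 27 (mod 28).

Only the forward direction holds.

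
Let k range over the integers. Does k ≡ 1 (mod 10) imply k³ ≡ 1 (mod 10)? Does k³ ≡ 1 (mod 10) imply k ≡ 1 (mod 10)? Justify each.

Equivalent; both directions hold.

(←) Suppose k³ ≡ 1 (mod 10). The only residue r in {0, …, 9} with r³ ≡ 1 (mod 10) is r = 1, so k ≡ 1 (mod 10).

(→) Suppose k ≡ 1 (mod 10). Write k = 10j + 1. Then (10j + 1)³ = 1000j³ + 300j² + 30j + 1 = 10(100j³ + 30j² + 3j) + 1, so k³ ≡ 1 (mod 10).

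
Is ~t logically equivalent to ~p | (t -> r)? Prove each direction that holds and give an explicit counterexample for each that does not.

(→) Assume the antecedent. If t is true, the antecedent cannot hold. If t is false, ~p | (t -> r) reduces to true regardless of the other variables. Either way ~p | (t -> r) holds.

(←) This fails. Under t = T, p = F, r = F, the left side is false but the right side is true.

The forward direction holds; the converse fails.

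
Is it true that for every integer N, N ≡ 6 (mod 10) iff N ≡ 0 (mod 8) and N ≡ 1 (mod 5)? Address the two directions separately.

(→) This fails: N = 26 gives 26 ≡ 6 (mod 10) but 26 ≡ 2 (mod 8), so the conjunction on the right does not hold.

(←) Conversely, if N ≡ 0 (mod 8) and N ≡ 1 (mod 5), then by the Chinese remainder theorem N ≡ 16 (mod 40). Since 16 ≡ 6 (mod 10) and 10 ∣ 40, we get N ≡ 6 (mod 10).

Only the reverse direction holds.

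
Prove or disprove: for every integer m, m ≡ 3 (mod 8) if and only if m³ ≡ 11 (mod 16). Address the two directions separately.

The forward direction fails; the converse holds.

(⟹) This fails: take m = 11. Then 11 ≡ 3 (mod 8), but 11³ = 1331 ≡ 3 (mod 16), not 11.

(⟸) Conversely, the residues r modulo 16 with r³ ≡ 11 (mod 16) are exactly {3}, and each is ≡ 3 (mod 8).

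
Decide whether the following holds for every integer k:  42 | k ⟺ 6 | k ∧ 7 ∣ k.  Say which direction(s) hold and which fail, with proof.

Equivalent; both directions hold.

(→) If 42 ∣ k, write k = 42q. Since 42 = 7·6, k = 6·(7q), so 6 ∣ k; and since 42 = 6·7, k = 7·(6q), so 7 ∣ k.

(←) Suppose 6 ∣ k and 7 ∣ k. Any common multiple of 6 and 7 is a multiple of their lcm; here gcd(6, 7) = 1, so lcm(6, 7) = 6·7 = 42, so 42 ∣ k.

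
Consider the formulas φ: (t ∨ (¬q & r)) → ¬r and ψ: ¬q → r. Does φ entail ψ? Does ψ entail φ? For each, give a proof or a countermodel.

[⇒] This fails. Under q = F, r = F, t = F, the left side is true but the right side is false.

[⇐] This fails. Under q = F, r = T, t = F, the left side is false but the right side is true.

(⇒) fails and (⇐) fails.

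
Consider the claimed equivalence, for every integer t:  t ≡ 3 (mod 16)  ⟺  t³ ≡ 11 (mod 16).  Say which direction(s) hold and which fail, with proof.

(⇒) Suppose t ≡ 3 (mod 16). Write t = 16j + 3. Then (16j + 3)³ = 4096j³ + 2304j² + 432j + 27 = 16(256j³ + 144j² + 27j + 1) + 11, so t³ ≡ 11 (mod 16).

(⇐) Conversely, suppose t³ ≡ 11 (mod 16). The only residue r in {0, …, 15} with r³ ≡ 11 (mod 16) is r = 3, so t ≡ 3 (mod 16).

Both directions hold; the statement is true.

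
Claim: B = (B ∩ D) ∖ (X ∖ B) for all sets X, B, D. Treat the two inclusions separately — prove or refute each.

(⊆) This inclusion fails. Take X = ∅, B = {1}, D = ∅; then 1 ∈ B but 1 ∉ (B ∩ D) ∖ (X ∖ B).

(⊇) Let x ∈ (B ∩ D) ∖ (X ∖ B). Then either x ∈ B ∩ D and x ∉ X; or x ∈ X ∩ B ∩ D. In each case x ∈ B, so (B ∩ D) ∖ (X ∖ B) ⊆ B.

(⊆) fails; (⊇) holds.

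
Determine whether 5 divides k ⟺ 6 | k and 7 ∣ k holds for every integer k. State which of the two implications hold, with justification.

Both directions fail.

[⇒] This fails: take k = 5. Certainly 5 ∣ 5, but 6 ∤ 5.

[⇐] This fails: take k = 42. Both 6 ∣ 42 and 7 ∣ 42, yet 42 is not a multiple of 5 (since 42 = 8·5 + 2), so 5 ∤ 42.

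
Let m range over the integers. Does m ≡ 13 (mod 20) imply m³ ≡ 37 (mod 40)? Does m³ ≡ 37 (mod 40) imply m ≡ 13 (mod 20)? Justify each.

(⇐) The residues r modulo 40 with r³ ≡ 37 (mod 40) are exactly {13}, and each is ≡ 13 (mod 20).

(⇒) This fails: take m = 33. Then 33 ≡ 13 (mod 20), but 33³ = 35937 ≡ 17 (mod 40), not 37.

(⇒) fails; (⇐) holds.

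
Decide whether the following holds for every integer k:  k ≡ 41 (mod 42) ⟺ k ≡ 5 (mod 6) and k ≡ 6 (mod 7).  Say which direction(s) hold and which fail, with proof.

(⟸) If k ≡ 5 (mod 6) and k ≡ 6 (mod 7), then by the Chinese remainder theorem k ≡ 41 (mod 42). This is exactly k ≡ 41 (mod 42).

(⟹) Suppose k ≡ 41 (mod 42); write k = 42j + 41. Since 6 ∣ 42, reducing mod 6 gives k ≡ 41 ≡ 5 (mod 6); since 7 ∣ 42, reducing mod 7 gives k ≡ 41 ≡ 6 (mod 7).

Both implications hold.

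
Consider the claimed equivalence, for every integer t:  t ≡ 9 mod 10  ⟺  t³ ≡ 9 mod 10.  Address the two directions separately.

(⇒) Suppose t ≡ 9 mod 10. Write t = 10j + 9. Then (10j + 9)³ = 1000j³ + 2700j² + 2430j + 729 = 10(100j³ + 270j² + 243j + 72) + 9, so t³ ≡ 9 (mod 10).

(⇐) For the converse, argue contrapositively. If t ≢ 9 (mod 10), then t is congruent to one of 0, 1, 2, 3, 4, 5, 6, 7, 8 modulo 10, and these give t³ ≡ 0, 1, 8, 7, 4, 5, 6, 3, 2 respectively — never 9.

Both directions hold; the statement is true.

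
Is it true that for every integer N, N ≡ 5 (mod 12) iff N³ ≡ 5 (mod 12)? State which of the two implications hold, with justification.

The biconditional holds.

(←) Suppose N³ ≡ 5 (mod 12). The only residue r in {0, …, 11} with r³ ≡ 5 (mod 12) is r = 5, so N ≡ 5 (mod 12).

(→) Suppose N ≡ 5 (mod 12). Write N = 12j + 5. Then (12j + 5)³ = 1728j³ + 2160j² + 900j + 125 = 12(144j³ + 180j² + 75j + 10) + 5, so N³ ≡ 5 (mod 12).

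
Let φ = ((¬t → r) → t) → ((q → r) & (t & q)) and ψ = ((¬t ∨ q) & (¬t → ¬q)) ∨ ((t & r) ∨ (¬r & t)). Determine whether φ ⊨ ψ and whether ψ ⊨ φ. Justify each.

(⟹) This fails. Under t = F, q = T, r = T, the left side is true but the right side is false.

(⟸) This fails. Under t = F, q = F, r = F, the left side is false but the right side is true.

Neither direction holds.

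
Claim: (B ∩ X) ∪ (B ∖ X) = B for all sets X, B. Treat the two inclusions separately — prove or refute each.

Forward inclusion. Let x ∈ (B ∩ X) ∪ (B ∖ X). Then either x ∈ B and x ∉ X; or x ∈ X ∩ B. In each case x ∈ B, so (B ∩ X) ∪ (B ∖ X) ⊆ B.

Reverse inclusion. Let x ∈ B. Then either x ∈ B and x ∉ X; or x ∈ X ∩ B. In each case x ∈ (B ∩ X) ∪ (B ∖ X), so B ⊆ (B ∩ X) ∪ (B ∖ X).

Both inclusions hold.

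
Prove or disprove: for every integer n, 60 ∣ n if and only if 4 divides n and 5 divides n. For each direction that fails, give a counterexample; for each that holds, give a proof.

Only the forward direction holds.

(→) If 60 ∣ n, write n = 60q. Since 60 = 15·4, n = 4·(15q), so 4 ∣ n; and since 60 = 12·5, n = 5·(12q), so 5 ∣ n.

(←) This fails: take n = 20. Both 4 ∣ 20 and 5 ∣ 20, yet 20 is not a multiple of 60 (since 20 = 0·60 + 20), so 60 ∤ 20.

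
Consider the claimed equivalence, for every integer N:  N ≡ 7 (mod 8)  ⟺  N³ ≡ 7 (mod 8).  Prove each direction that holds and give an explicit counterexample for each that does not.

Forward direction. Suppose N ≡ 7 (mod 8). Write N = 8j + 7. Then (8j + 7)³ = 512j³ + 1344j² + 1176j + 343 = 8(64j³ + 168j² + 147j + 42) + 7, so N³ ≡ 7 (mod 8).

Converse. For the converse, argue contrapositively. If N ≢ 7 (mod 8), then N is congruent to one of 0, 1, 2, 3, 4, 5, 6 modulo 8, and these give N³ ≡ 0, 1, 0, 3, 0, 5, 0 respectively — never 7.

Equivalent; both directions hold.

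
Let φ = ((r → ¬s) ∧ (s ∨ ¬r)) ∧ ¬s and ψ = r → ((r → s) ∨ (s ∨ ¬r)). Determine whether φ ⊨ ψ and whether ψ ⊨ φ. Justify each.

Not equivalent: only (⇒) holds.

[⇐] This fails. Under s = T, r = F, the left side is false but the right side is true.

[⇒] Assume the antecedent. If s is true, the antecedent cannot hold. If s is false, the antecedent forces (s = F, r = F), and r → ((r → s) ∨ (s ∨ ¬r)) holds there. Either way r → ((r → s) ∨ (s ∨ ¬r)) holds.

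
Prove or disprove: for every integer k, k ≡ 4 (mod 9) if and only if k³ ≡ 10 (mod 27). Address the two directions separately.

Converse. The residues r modulo 27 with r³ ≡ 10 (mod 27) are exactly {4, 13, 22}, and each is ≡ 4 (mod 9).

Forward direction. Suppose k ≡ 4 (mod 9). Working modulo 27, k ∈ {4, 13, 22}; for each such r, r³ ≡ 10 (mod 27).

Both implications hold.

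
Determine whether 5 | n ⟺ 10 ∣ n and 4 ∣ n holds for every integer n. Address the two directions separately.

Forward direction. This fails: take n = 5. Certainly 5 ∣ 5, but 10 ∤ 5.

Converse. Suppose 10 ∣ n and 4 ∣ n. Any common multiple of 10 and 4 is a multiple of their lcm; here lcm(10, 4) = 10·4/gcd(10, 4) = 40/2 = 20, so 20 ∣ n. Since 5 ∣ 20, it follows that 5 ∣ n.

The forward direction fails; the converse holds.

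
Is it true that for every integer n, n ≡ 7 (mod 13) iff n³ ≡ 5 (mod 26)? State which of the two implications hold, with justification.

(⟹) This fails: take n = 20. Then 20 ≡ 7 (mod 13), but 20³ = 8000 ≡ 18 (mod 26), not 5.

(⟸) This fails: take n = 11. Then 11³ = 1331 ≡ 5 (mod 26), yet 11 ≡ 11 (mod 13), not 7.

Neither implication holds.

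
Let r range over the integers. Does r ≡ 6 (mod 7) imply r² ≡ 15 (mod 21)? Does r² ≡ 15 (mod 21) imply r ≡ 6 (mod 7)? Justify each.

Both directions fail.

(⇒) This fails: take r = 13. Then 13 ≡ 6 (mod 7), but 13² = 169 ≡ 1 (mod 21), not 15.

(⇐) This fails: take r = 15. Then 15² = 225 ≡ 15 (mod 21), yet 15 ≡ 1 (mod 7), not 6.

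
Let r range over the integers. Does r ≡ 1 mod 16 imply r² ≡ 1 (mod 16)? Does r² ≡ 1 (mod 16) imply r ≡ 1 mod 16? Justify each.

(⇐) This fails: take r = 7. Then 7² = 49 ≡ 1 (mod 16), yet 7 ≡ 7 (mod 16), not 1.

(⇒) Suppose r ≡ 1 mod 16. Write r = 16j + 1. Then (16j + 1)² = 256j² + 32j + 1 = 16(16j² + 2j) + 1, so r² ≡ 1 (mod 16).

Not equivalent: only (⇒) holds.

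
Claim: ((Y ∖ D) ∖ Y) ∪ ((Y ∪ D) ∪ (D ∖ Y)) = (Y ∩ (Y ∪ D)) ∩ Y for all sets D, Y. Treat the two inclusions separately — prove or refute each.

(⊆) fails; (⊇) holds.

(⊆) This inclusion fails. Take D = {1}, Y = ∅; then 1 ∈ ((Y ∖ D) ∖ Y) ∪ ((Y ∪ D) ∪ (D ∖ Y)) but 1 ∉ (Y ∩ (Y ∪ D)) ∩ Y.

(⊇) Let x ∈ (Y ∩ (Y ∪ D)) ∩ Y. Then either x ∈ Y and x ∉ D; or x ∈ D ∩ Y. In each case x ∈ ((Y ∖ D) ∖ Y) ∪ ((Y ∪ D) ∪ (D ∖ Y)), so (Y ∩ (Y ∪ D)) ∩ Y ⊆ ((Y ∖ D) ∖ Y) ∪ ((Y ∪ D) ∪ (D ∖ Y)).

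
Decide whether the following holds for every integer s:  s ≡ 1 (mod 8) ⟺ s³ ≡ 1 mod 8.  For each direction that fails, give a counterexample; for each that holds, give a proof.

Equivalent; both directions hold.

(⟹) Suppose s ≡ 1 (mod 8). Write s = 8j + 1. Then (8j + 1)³ = 512j³ + 192j² + 24j + 1 = 8(64j³ + 24j² + 3j) + 1, so s³ ≡ 1 (mod 8).

(⟸) Conversely, suppose s³ ≡ 1 (mod 8). The only residue r in {0, …, 7} with r³ ≡ 1 (mod 8) is r = 1, so s ≡ 1 (mod 8).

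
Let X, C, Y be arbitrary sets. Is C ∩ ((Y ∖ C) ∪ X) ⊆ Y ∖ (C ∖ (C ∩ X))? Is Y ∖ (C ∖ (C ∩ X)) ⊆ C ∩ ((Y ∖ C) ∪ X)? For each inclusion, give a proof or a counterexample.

Neither inclusion holds.

Forward inclusion. This inclusion fails. Take X = {1}, C = {1}, Y = ∅; then 1 ∈ C ∩ ((Y ∖ C) ∪ X) but 1 ∉ Y ∖ (C ∖ (C ∩ X)).

Reverse inclusion. This inclusion fails. Take X = ∅, C = ∅, Y = {1}; then 1 ∈ Y ∖ (C ∖ (C ∩ X)) but 1 ∉ C ∩ ((Y ∖ C) ∪ X).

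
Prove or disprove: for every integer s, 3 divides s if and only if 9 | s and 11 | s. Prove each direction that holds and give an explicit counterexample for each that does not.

Forward direction. This fails: take s = 3. Certainly 3 ∣ 3, but 9 ∤ 3.

Converse. Suppose 9 ∣ s and 11 ∣ s. Any common multiple of 9 and 11 is a multiple of their lcm; here gcd(9, 11) = 1, so lcm(9, 11) = 9·11 = 99, so 99 ∣ s. Since 3 ∣ 99, it follows that 3 ∣ s.

Not equivalent: only (⇐) holds.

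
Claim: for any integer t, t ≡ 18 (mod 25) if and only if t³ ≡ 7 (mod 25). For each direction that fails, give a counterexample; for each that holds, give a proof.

(⟹) Suppose t ≡ 18 (mod 25). Write t = 25j + 18. Then (25j + 18)³ = 15625j³ + 33750j² + 24300j + 5832 = 25(625j³ + 1350j² + 972j + 233) + 7, so t³ ≡ 7 (mod 25).

(⟸) Conversely, suppose t³ ≡ 7 (mod 25). The only residue r in {0, …, 24} with r³ ≡ 7 (mod 25) is r = 18, so t ≡ 18 (mod 25).

Both implications hold.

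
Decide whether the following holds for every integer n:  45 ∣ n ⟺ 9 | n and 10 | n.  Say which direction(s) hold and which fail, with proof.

(⟹) This fails: take n = 45. Certainly 45 ∣ 45, but 10 ∤ 45.

(⟸) Suppose 9 ∣ n and 10 ∣ n. Any common multiple of 9 and 10 is a multiple of their lcm; here gcd(9, 10) = 1, so lcm(9, 10) = 9·10 = 90, so 90 ∣ n. Since 45 ∣ 90, it follows that 45 ∣ n.

The forward direction fails; the converse holds.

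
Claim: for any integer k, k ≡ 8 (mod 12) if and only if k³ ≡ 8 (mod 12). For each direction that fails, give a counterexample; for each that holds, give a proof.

(→) Suppose k ≡ 8 (mod 12). Write k = 12j + 8. Then (12j + 8)³ = 1728j³ + 3456j² + 2304j + 512 = 12(144j³ + 288j² + 192j + 42) + 8, so k³ ≡ 8 (mod 12).

(←) This fails: take k = 2. Then 2³ = 8 ≡ 8 (mod 12), yet 2 ≡ 2 (mod 12), not 8.

Only the forward implication holds.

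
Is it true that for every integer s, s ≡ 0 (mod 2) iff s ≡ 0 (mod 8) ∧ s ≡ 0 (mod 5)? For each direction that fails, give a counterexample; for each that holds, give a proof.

Only the reverse direction holds.

(⟹) This fails: s = 2 gives 2 ≡ 0 (mod 2) but 2 ≡ 2 (mod 8), so the conjunction on the right does not hold.

(⟸) Conversely, if s ≡ 0 (mod 8) and s ≡ 0 (mod 5), then by the Chinese remainder theorem s ≡ 0 (mod 40). Since 0 ≡ 0 (mod 2) and 2 ∣ 40, we get s ≡ 0 (mod 2).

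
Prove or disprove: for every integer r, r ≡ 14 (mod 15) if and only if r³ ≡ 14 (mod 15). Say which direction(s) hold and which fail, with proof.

The biconditional holds.

(⟹) Suppose r ≡ 14 (mod 15). Write r = 15j + 14. Then (15j + 14)³ = 3375j³ + 9450j² + 8820j + 2744 = 15(225j³ + 630j² + 588j + 182) + 14, so r³ ≡ 14 (mod 15).

(⟸) Conversely, suppose r³ ≡ 14 (mod 15). The only residue r in {0, …, 14} with r³ ≡ 14 (mod 15) is r = 14, so r ≡ 14 (mod 15).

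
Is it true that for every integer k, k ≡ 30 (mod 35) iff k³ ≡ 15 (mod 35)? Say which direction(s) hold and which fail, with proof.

Forward direction. Suppose k ≡ 30 (mod 35). Write k = 35j + 30. Then (35j + 30)³ = 42875j³ + 110250j² + 94500j + 27000 = 35(1225j³ + 3150j² + 2700j + 771) + 15, so k³ ≡ 15 (mod 35).

Converse. This fails: take k = 15. Then 15³ = 3375 ≡ 15 (mod 35), yet 15 ≡ 15 (mod 35), not 30.

Only the forward implication holds.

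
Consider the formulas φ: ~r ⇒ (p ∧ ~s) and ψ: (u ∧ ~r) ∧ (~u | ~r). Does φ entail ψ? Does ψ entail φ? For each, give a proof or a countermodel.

Neither implication holds.

Forward direction. This fails. Under p = T, u = F, r = F, s = F, the left side is true but the right side is false.

Converse. This fails. Under p = F, u = T, r = F, s = T, the left side is false but the right side is true.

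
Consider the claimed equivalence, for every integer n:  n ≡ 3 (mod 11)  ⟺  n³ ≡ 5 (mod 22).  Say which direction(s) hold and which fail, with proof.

Only the converse holds.

(→) This fails: take n = 14. Then 14 ≡ 3 (mod 11), but 14³ = 2744 ≡ 16 (mod 22), not 5.

(←) Conversely, the residues r modulo 22 with r³ ≡ 5 (mod 22) are exactly {3}, and each is ≡ 3 (mod 11).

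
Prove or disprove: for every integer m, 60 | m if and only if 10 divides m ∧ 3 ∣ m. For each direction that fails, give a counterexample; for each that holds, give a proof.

The forward direction holds; the converse fails.

[⇒] If 60 ∣ m, write m = 60q. Since 60 = 6·10, m = 10·(6q), so 10 ∣ m; and since 60 = 20·3, m = 3·(20q), so 3 ∣ m.

[⇐] This fails: take m = 30. Both 10 ∣ 30 and 3 ∣ 30, yet 30 is not a multiple of 60 (since 30 = 0·60 + 30), so 60 ∤ 30.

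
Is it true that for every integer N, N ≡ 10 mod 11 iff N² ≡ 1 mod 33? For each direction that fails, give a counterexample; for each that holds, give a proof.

Forward direction. This fails: take N = 21. Then 21 ≡ 10 (mod 11), but 21² = 441 ≡ 12 (mod 33), not 1.

Converse. This fails: take N = 1. Then 1² = 1 ≡ 1 (mod 33), yet 1 ≡ 1 (mod 11), not 10.

(⇒) fails and (⇐) fails.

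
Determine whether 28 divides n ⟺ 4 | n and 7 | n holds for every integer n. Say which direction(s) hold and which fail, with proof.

Both implications hold.

Forward direction. If 28 ∣ n, write n = 28q. Since 28 = 7·4, n = 4·(7q), so 4 ∣ n; and since 28 = 4·7, n = 7·(4q), so 7 ∣ n.

Converse. Suppose 4 ∣ n and 7 ∣ n. Any common multiple of 4 and 7 is a multiple of their lcm; here gcd(4, 7) = 1, so lcm(4, 7) = 4·7 = 28, so 28 ∣ n.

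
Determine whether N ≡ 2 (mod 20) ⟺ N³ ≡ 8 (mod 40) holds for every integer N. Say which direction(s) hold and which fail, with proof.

(⟸) This fails: take N = 12. Then 12³ = 1728 ≡ 8 (mod 40), yet 12 ≡ 12 (mod 20), not 2.

(⟹) Suppose N ≡ 2 (mod 20). Working modulo 40, N ∈ {2, 22}; for each such r, r³ ≡ 8 (mod 40).

The forward direction holds; the converse fails.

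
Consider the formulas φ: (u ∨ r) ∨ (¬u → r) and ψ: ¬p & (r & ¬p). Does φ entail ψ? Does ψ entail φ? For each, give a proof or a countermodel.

Converse. Assume the antecedent. If r is true, (u ∨ r) ∨ (¬u → r) reduces to true regardless of the other variables. If r is false, the antecedent cannot hold. Either way (u ∨ r) ∨ (¬u → r) holds.

Forward direction. This fails. Under r = F, u = T, p = F, the left side is true but the right side is false.

Only the reverse direction holds.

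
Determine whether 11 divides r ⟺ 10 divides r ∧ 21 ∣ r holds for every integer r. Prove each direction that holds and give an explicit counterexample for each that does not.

(⇒) fails and (⇐) fails.

(⇒) This fails: take r = 11. Certainly 11 ∣ 11, but 10 ∤ 11.

(⇐) This fails: take r = 210. Both 10 ∣ 210 and 21 ∣ 210, yet 210 is not a multiple of 11 (since 210 = 19·11 + 1), so 11 ∤ 210.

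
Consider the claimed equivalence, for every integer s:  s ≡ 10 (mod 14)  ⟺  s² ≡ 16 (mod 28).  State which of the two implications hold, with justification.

(→) Suppose s ≡ 10 (mod 14). Working modulo 28, s ∈ {10, 24}; for each such r, r² ≡ 16 (mod 28).

(←) This fails: take s = 4. Then 4² = 16 ≡ 16 (mod 28), yet 4 ≡ 4 (mod 14), not 10.

Only the forward direction holds.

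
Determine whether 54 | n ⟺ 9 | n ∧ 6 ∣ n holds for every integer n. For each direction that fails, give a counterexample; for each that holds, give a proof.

Converse. This fails: take n = 18. Both 9 ∣ 18 and 6 ∣ 18, yet 18 is not a multiple of 54 (since 18 = 0·54 + 18), so 54 ∤ 18.

Forward direction. If 54 ∣ n, write n = 54q. Since 54 = 6·9, n = 9·(6q), so 9 ∣ n; and since 54 = 9·6, n = 6·(9q), so 6 ∣ n.

The forward direction holds; the converse fails.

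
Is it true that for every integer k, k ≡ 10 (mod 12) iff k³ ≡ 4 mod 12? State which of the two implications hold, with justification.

Not equivalent: only (⇒) holds.

(⇒) Suppose k ≡ 10 (mod 12). Write k = 12j + 10. Then (12j + 10)³ = 1728j³ + 4320j² + 3600j + 1000 = 12(144j³ + 360j² + 300j + 83) + 4, so k³ ≡ 4 (mod 12).

(⇐) This fails: take k = 4. Then 4³ = 64 ≡ 4 (mod 12), yet 4 ≡ 4 (mod 12), not 10.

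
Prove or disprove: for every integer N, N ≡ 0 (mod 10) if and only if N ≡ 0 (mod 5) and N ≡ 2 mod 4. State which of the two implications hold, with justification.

(⟹) This fails: N = 0 gives 0 ≡ 0 (mod 10) but 0 ≡ 0 (mod 4), so the conjunction on the right does not hold.

(⟸) Conversely, if N ≡ 0 (mod 5) and N ≡ 2 (mod 4), then by the Chinese remainder theorem N ≡ 10 (mod 20). Since 10 ≡ 0 (mod 10) and 10 ∣ 20, we get N ≡ 0 (mod 10).

Not equivalent: only (⇐) holds.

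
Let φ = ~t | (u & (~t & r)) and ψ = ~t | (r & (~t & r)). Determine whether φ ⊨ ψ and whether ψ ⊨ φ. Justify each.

[⇐] Assume the antecedent. If u is true, the antecedent forces (u = T, t = F, r = F) or (u = T, t = F, r = T), and ~t | (u & (~t & r)) holds there. If u is false, the antecedent forces (u = F, t = F, r = F) or (u = F, t = F, r = T), and ~t | (u & (~t & r)) holds there. Either way ~t | (u & (~t & r)) holds.

[⇒] Assume the antecedent. If u is true, the antecedent forces (u = T, t = F, r = F) or (u = T, t = F, r = T), and ~t | (r & (~t & r)) holds there. If u is false, the antecedent forces (u = F, t = F, r = F) or (u = F, t = F, r = T), and ~t | (r & (~t & r)) holds there. Either way ~t | (r & (~t & r)) holds.

Equivalent; both directions hold.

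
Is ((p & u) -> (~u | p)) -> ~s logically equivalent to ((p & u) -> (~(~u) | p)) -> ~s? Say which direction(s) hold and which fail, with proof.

(⇒) Assume the antecedent. If p is true, the antecedent forces (p = T, s = F, u = F) or (p = T, s = F, u = T), and ((p & u) -> (~(~u) | p)) -> ~s holds there. If p is false, the antecedent forces (p = F, s = F, u = F) or (p = F, s = F, u = T), and ((p & u) -> (~(~u) | p)) -> ~s holds there. Either way ((p & u) -> (~(~u) | p)) -> ~s holds.

(⇐) Assume the antecedent. If p is true, the antecedent forces (p = T, s = F, u = F) or (p = T, s = F, u = T), and ((p & u) -> (~u | p)) -> ~s holds there. If p is false, the antecedent forces (p = F, s = F, u = F) or (p = F, s = F, u = T), and ((p & u) -> (~u | p)) -> ~s holds there. Either way ((p & u) -> (~u | p)) -> ~s holds.

Both implications hold.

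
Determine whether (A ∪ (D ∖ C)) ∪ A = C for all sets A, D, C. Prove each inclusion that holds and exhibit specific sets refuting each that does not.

(⊆) fails and (⊇) fails.

Forward inclusion. This inclusion fails. Take A = {1}, D = ∅, C = ∅; then 1 ∈ (A ∪ (D ∖ C)) ∪ A but 1 ∉ C.

Reverse inclusion. This inclusion fails. Take A = ∅, D = ∅, C = {1}; then 1 ∈ C but 1 ∉ (A ∪ (D ∖ C)) ∪ A.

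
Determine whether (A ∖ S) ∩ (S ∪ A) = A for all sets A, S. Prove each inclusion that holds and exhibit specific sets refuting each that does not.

Only the forward inclusion holds.

(⟹) Let x ∈ (A ∖ S) ∩ (S ∪ A). Then x ∈ A and x ∉ S, from which x ∈ A.

(⟸) This inclusion fails. Take A = {1}, S = {1}; then 1 ∈ A but 1 ∉ (A ∖ S) ∩ (S ∪ A).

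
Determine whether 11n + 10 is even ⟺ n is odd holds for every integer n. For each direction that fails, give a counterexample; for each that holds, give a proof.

(⇒) This fails: n = 6 gives 11n + 10 = 76, which is even, but 6 is even, not odd.

(⇐) This also fails: n = 3 is odd, but 11n + 10 = 43 is odd, not even.

(⇒) fails and (⇐) fails.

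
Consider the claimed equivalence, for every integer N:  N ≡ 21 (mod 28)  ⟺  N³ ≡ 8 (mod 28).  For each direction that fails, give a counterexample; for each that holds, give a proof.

(⇒) This fails: take N = 21. Then 21 ≡ 21 (mod 28), but 21³ = 9261 ≡ 21 (mod 28), not 8.

(⇐) This fails: take N = 2. Then 2³ = 8 ≡ 8 (mod 28), yet 2 ≡ 2 (mod 28), not 21.

Neither direction holds.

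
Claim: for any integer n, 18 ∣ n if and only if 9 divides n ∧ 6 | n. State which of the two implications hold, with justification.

Forward direction. If 18 ∣ n, write n = 18q. Since 18 = 2·9, n = 9·(2q), so 9 ∣ n; and since 18 = 3·6, n = 6·(3q), so 6 ∣ n.

Converse. Suppose 9 ∣ n and 6 ∣ n. Any common multiple of 9 and 6 is a multiple of their lcm; here lcm(9, 6) = 9·6/gcd(9, 6) = 54/3 = 18, so 18 ∣ n.

Both implications hold.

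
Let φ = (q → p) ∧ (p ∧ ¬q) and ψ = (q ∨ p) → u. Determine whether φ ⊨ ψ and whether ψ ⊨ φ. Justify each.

Both directions fail.

[⇒] This fails. Under q = F, p = T, u = F, the left side is true but the right side is false.

[⇐] This fails. Under q = F, p = F, u = F, the left side is false but the right side is true.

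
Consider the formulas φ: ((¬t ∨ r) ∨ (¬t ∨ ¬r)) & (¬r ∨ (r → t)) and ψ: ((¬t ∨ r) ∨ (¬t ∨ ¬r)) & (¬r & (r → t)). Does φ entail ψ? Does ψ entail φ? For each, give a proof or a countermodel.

Forward direction. This fails. Under t = T, r = T, the left side is true but the right side is false.

Converse. Assume the antecedent. If t is true, the consequent reduces to true regardless of the other variables. If t is false, the antecedent forces (t = F, r = F), and the consequent holds there. Either way the consequent holds.

Only the converse holds.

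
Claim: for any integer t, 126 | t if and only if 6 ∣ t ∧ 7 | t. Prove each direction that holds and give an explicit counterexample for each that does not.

The forward direction holds; the converse fails.

(→) If 126 ∣ t, write t = 126q. Since 126 = 21·6, t = 6·(21q), so 6 ∣ t; and since 126 = 18·7, t = 7·(18q), so 7 ∣ t.

(←) This fails: take t = 42. Both 6 ∣ 42 and 7 ∣ 42, yet 42 is not a multiple of 126 (since 42 = 0·126 + 42), so 126 ∤ 42.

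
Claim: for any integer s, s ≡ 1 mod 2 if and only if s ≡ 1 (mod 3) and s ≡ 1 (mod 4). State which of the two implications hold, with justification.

(→) This fails: s = 3 gives 3 ≡ 1 (mod 2) but 3 ≡ 0 (mod 3), so the conjunction on the right does not hold.

(←) Conversely, if s ≡ 1 (mod 3) and s ≡ 1 (mod 4), then by the Chinese remainder theorem s ≡ 1 (mod 12). Since 1 ≡ 1 (mod 2) and 2 ∣ 12, we get s ≡ 1 (mod 2).

(⇒) fails; (⇐) holds.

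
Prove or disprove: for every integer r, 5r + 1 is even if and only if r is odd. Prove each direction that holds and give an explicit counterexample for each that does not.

The biconditional holds.

(⇒) Suppose 5r + 1 is even. Since 5 is odd, 5r and r have the same parity, so 5r + 1 ≡ r + 1 (mod 2). As 1 is odd, 5r + 1 is even exactly when r is odd. Thus r is odd.

(⇐) Conversely, suppose r is odd; write r = 2j + 1. Then 5r + 1 = 5·(2j + 1) + 1 = 2·5j + 6, which is even.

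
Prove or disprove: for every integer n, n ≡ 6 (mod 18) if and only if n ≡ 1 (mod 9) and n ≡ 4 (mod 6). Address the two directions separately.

(⇒) This fails: n = 6 gives 6 ≡ 6 (mod 18) but 6 ≡ 6 (mod 9), so the conjunction on the right does not hold.

(⇐) This fails: n = 10 satisfies both congruences on the right (10 ≡ 1 mod 9 and 10 ≡ 4 mod 6) yet 10 ≡ 10 (mod 18), not 6.

Both directions fail.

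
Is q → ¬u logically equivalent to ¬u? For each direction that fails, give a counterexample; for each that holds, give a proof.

(⇐) Assume the antecedent. If u is true, the antecedent cannot hold. If u is false, q → ¬u reduces to true regardless of the other variables. Either way q → ¬u holds.

(⇒) This fails. Under u = T, q = F, the left side is true but the right side is false.

The forward direction fails; the converse holds.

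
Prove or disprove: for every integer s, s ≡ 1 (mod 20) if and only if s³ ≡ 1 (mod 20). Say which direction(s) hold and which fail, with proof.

(→) Suppose s ≡ 1 (mod 20). Write s = 20j + 1. Then (20j + 1)³ = 8000j³ + 1200j² + 60j + 1 = 20(400j³ + 60j² + 3j) + 1, so s³ ≡ 1 (mod 20).

(←) Conversely, suppose s³ ≡ 1 (mod 20). The only residue r in {0, …, 19} with r³ ≡ 1 (mod 20) is r = 1, so s ≡ 1 (mod 20).

Both implications hold.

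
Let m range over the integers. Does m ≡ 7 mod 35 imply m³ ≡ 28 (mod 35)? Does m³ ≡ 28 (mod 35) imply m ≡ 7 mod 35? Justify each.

Forward direction. Suppose m ≡ 7 mod 35. Write m = 35j + 7. Then (35j + 7)³ = 42875j³ + 25725j² + 5145j + 343 = 35(1225j³ + 735j² + 147j + 9) + 28, so m³ ≡ 28 (mod 35).

Converse. Suppose m³ ≡ 28 (mod 35). The only residue r in {0, …, 34} with r³ ≡ 28 (mod 35) is r = 7, so m ≡ 7 (mod 35).

Both directions hold; the statement is true.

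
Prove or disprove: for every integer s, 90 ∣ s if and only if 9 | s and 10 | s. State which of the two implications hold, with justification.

Forward direction. If 90 ∣ s, write s = 90q. Since 90 = 10·9, s = 9·(10q), so 9 ∣ s; and since 90 = 9·10, s = 10·(9q), so 10 ∣ s.

Converse. Suppose 9 ∣ s and 10 ∣ s. Any common multiple of 9 and 10 is a multiple of their lcm; here gcd(9, 10) = 1, so lcm(9, 10) = 9·10 = 90, so 90 ∣ s.

Both directions hold.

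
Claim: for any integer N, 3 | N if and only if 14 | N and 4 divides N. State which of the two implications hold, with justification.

(⇒) This fails: take N = 3. Certainly 3 ∣ 3, but 14 ∤ 3.

(⇐) This fails: take N = 28. Both 14 ∣ 28 and 4 ∣ 28, yet 28 is not a multiple of 3 (since 28 = 9·3 + 1), so 3 ∤ 28.

Neither implication holds.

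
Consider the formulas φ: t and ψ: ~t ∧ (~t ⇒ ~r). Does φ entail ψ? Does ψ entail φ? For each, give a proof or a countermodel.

Neither direction holds.

[⇒] This fails. Under r = F, t = T, the left side is true but the right side is false.

[⇐] This fails. Under r = F, t = F, the left side is false but the right side is true.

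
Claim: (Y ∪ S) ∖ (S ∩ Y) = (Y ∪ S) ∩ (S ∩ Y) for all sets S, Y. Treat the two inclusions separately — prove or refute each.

(⊆) fails and (⊇) fails.

(⊆) This inclusion fails. Take S = {1}, Y = ∅; then 1 ∈ (Y ∪ S) ∖ (S ∩ Y) but 1 ∉ (Y ∪ S) ∩ (S ∩ Y).

(⊇) This inclusion fails. Take S = {1}, Y = {1}; then 1 ∈ (Y ∪ S) ∩ (S ∩ Y) but 1 ∉ (Y ∪ S) ∖ (S ∩ Y).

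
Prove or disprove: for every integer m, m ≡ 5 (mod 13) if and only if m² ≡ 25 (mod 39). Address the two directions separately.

(⇒) fails and (⇐) fails.

(→) This fails: take m = 18. Then 18 ≡ 5 (mod 13), but 18² = 324 ≡ 12 (mod 39), not 25.

(←) This fails: take m = 8. Then 8² = 64 ≡ 25 (mod 39), yet 8 ≡ 8 (mod 13), not 5.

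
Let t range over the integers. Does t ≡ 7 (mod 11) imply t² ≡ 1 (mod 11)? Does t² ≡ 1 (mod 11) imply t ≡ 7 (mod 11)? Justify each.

Neither implication holds.

(⇒) This fails: take t = 7. Then 7 ≡ 7 (mod 11), but 7² = 49 ≡ 5 (mod 11), not 1.

(⇐) This fails: take t = 1. Then 1² = 1 ≡ 1 (mod 11), yet 1 ≡ 1 (mod 11), not 7.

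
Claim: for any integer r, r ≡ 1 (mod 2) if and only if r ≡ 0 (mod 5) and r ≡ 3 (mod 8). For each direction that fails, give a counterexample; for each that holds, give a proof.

(⟹) This fails: r = 1 gives 1 ≡ 1 (mod 2) but 1 ≡ 1 (mod 5), so the conjunction on the right does not hold.

(⟸) Conversely, if r ≡ 0 (mod 5) and r ≡ 3 (mod 8), then by the Chinese remainder theorem r ≡ 35 (mod 40). Since 35 ≡ 1 (mod 2) and 2 ∣ 40, we get r ≡ 1 (mod 2).

(⇒) fails; (⇐) holds.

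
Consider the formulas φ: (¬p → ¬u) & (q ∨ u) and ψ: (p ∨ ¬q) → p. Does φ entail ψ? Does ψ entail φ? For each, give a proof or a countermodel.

Forward direction. Assume the antecedent. If u is true, the antecedent forces (u = T, p = T, q = F) or (u = T, p = T, q = T), and (p ∨ ¬q) → p holds there. If u is false, the antecedent forces (u = F, p = F, q = T) or (u = F, p = T, q = T), and (p ∨ ¬q) → p holds there. Either way (p ∨ ¬q) → p holds.

Converse. This fails. Under u = F, p = T, q = F, the left side is false but the right side is true.

Only the forward direction holds.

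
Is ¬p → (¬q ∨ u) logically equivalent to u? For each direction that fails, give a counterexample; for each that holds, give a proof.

(⟸) Assume the antecedent. If u is true, ¬p → (¬q ∨ u) reduces to true regardless of the other variables. If u is false, the antecedent cannot hold. Either way ¬p → (¬q ∨ u) holds.

(⟹) This fails. Under u = F, p = F, q = F, the left side is true but the right side is false.

Not equivalent: only (⇐) holds.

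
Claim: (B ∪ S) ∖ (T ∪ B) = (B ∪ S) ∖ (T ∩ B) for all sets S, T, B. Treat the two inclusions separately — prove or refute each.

(⟹) Let x ∈ (B ∪ S) ∖ (T ∪ B). Then x ∈ S and x ∉ T, B, from which x ∈ (B ∪ S) ∖ (T ∩ B).

(⟸) This inclusion fails. Take S = {1}, T = {1}, B = ∅; then 1 ∈ (B ∪ S) ∖ (T ∩ B) but 1 ∉ (B ∪ S) ∖ (T ∪ B).

Only the forward inclusion holds.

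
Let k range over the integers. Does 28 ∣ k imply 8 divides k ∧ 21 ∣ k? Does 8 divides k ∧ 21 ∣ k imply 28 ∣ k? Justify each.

(⟸) Suppose 8 ∣ k and 21 ∣ k. Any common multiple of 8 and 21 is a multiple of their lcm; here gcd(8, 21) = 1, so lcm(8, 21) = 8·21 = 168, so 168 ∣ k. Since 28 ∣ 168, it follows that 28 ∣ k.

(⟹) This fails: take k = 28. Certainly 28 ∣ 28, but 8 ∤ 28.

Only the reverse direction holds.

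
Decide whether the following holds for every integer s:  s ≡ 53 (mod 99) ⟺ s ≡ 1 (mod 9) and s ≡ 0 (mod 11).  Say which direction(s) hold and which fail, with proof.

(⇒) This fails: s = 53 gives 53 ≡ 53 (mod 99) but 53 ≡ 8 (mod 9), so the conjunction on the right does not hold.

(⇐) This fails: s = 55 satisfies both congruences on the right (55 ≡ 1 mod 9 and 55 ≡ 0 mod 11) yet 55 ≡ 55 (mod 99), not 53.

Neither direction holds.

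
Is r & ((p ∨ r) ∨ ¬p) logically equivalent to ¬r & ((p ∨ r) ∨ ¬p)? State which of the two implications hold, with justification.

(⇒) This fails. Under p = F, r = T, the left side is true but the right side is false.

(⇐) This fails. Under p = F, r = F, the left side is false but the right side is true.

Neither implication holds.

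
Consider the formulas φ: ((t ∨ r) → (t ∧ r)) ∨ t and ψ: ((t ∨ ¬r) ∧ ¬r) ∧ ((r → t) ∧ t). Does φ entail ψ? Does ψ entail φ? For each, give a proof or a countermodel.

(→) This fails. Under t = F, r = F, the left side is true but the right side is false.

(←) Assume the antecedent. If t is true, ((t ∨ r) → (t ∧ r)) ∨ t reduces to true regardless of the other variables. If t is false, the antecedent cannot hold. Either way ((t ∨ r) → (t ∧ r)) ∨ t holds.

(⇒) fails; (⇐) holds.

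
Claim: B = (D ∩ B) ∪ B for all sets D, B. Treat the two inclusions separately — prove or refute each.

Both inclusions hold.

Forward inclusion. Let x ∈ B. Then either x ∈ B and x ∉ D; or x ∈ D ∩ B. In each case x ∈ (D ∩ B) ∪ B, so B ⊆ (D ∩ B) ∪ B.

Reverse inclusion. Let x ∈ (D ∩ B) ∪ B. Then either x ∈ B and x ∉ D; or x ∈ D ∩ B. In each case x ∈ B, so (D ∩ B) ∪ B ⊆ B.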